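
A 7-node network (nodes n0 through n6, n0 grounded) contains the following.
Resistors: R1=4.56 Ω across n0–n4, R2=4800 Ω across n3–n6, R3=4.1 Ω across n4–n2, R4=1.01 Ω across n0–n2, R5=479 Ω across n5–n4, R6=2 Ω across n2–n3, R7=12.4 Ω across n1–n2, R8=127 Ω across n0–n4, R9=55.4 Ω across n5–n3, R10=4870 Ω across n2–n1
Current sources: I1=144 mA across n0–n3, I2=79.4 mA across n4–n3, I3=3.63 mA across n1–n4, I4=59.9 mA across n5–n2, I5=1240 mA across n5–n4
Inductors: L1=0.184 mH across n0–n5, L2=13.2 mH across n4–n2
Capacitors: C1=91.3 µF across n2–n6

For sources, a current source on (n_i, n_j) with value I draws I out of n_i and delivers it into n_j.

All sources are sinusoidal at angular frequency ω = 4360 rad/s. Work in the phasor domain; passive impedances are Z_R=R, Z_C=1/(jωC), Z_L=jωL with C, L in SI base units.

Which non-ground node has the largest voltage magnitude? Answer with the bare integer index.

4

Apply KCL at each of the 6 non-ground nodes and solve the resulting linear system.
Node n1: branches {I3, R7, R10} → V_1 = 0.7301-0.03234j
Node n2: branches {R3, R4, C1, R6, R7, I4, L2, R10} → V_2 = 0.7750-0.03234j
Node n3: branches {I1, R2, I2, R6, R9} → V_3 = 1.179-0.06677j
Node n4: branches {R1, R3, I2, R5, I3, R8, L2, I5} → V_4 = 2.857+0.05527j
Node n5: branches {L1, R5, I4, R9, I5} → V_5 = -0.01562-1.021j
Node n6: branches {R2, C1} → V_6 = 0.7750-0.03255j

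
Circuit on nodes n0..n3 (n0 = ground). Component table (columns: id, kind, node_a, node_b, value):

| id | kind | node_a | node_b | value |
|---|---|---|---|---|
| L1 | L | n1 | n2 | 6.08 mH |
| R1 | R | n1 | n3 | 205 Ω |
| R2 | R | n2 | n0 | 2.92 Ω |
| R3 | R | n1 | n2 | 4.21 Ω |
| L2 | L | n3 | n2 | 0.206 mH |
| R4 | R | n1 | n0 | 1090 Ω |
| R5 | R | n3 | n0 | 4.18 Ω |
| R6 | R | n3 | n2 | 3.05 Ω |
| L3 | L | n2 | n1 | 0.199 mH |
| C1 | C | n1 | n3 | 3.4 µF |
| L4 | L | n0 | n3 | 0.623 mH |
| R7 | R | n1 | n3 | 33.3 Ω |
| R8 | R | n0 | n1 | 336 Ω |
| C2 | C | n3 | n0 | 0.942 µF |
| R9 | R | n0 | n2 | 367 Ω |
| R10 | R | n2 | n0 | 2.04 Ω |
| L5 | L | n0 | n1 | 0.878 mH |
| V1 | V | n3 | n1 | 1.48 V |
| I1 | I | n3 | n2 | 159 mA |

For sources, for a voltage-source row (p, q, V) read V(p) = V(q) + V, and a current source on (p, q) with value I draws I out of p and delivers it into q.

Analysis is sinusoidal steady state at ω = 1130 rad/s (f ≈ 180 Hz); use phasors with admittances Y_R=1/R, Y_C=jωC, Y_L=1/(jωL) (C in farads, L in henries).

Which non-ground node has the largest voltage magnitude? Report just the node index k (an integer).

1

Element admittances at ω=1130 rad/s:
  Y(L1) = 0.000-0.1456j S between n1,n2
  Y(R1) = 0.004878+0.000j S between n1,n3
  Y(R2) = 0.3425+0.000j S between n2,n0
  Y(R3) = 0.2375+0.000j S between n1,n2
  Y(L2) = 0.000-4.296j S between n3,n2
  Y(R4) = 0.0009174+0.000j S between n1,n0
  Y(R5) = 0.2392+0.000j S between n3,n0
  Y(R6) = 0.3279+0.000j S between n3,n2
  Y(L3) = 0.000-4.447j S between n2,n1
  Y(C1) = 0.000+0.003842j S between n1,n3
  Y(L4) = 0.000-1.420j S between n0,n3
  Y(R7) = 0.03003+0.000j S between n1,n3
  Y(R8) = 0.002976+0.000j S between n0,n1
  Y(C2) = 0.000+0.001064j S between n3,n0
  Y(R9) = 0.002725+0.000j S between n0,n2
  Y(R10) = 0.4902+0.000j S between n2,n0
  Y(L5) = 0.000-1.008j S between n0,n1
  V1: constraint V(n3)−V(n1) = 1.48
  I1: injects 0.159 A into n2 (from n3)
Assemble and solve the 4×4 MNA system:
  V(n1)=-0.8575-0.01277j  V(n2)=-0.1372+0.02679j  V(n3)=0.6225-0.01277j
  i(V1)=-0.4206+4.157j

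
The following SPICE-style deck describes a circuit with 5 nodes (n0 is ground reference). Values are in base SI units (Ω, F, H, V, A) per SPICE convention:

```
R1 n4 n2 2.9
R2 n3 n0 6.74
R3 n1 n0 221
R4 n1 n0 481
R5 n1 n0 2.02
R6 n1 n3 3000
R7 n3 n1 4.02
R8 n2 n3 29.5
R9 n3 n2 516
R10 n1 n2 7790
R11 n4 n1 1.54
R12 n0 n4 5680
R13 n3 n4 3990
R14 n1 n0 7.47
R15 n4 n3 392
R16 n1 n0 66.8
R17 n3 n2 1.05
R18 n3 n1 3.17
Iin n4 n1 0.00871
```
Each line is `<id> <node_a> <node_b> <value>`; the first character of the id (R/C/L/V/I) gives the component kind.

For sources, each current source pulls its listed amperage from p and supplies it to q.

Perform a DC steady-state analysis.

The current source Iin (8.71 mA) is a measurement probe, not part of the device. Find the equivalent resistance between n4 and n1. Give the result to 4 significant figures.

R_eq = 1.194 Ω

Apply KCL at each of the 4 non-ground nodes and solve the resulting linear system.
Node n1: branches {R3, R4, R5, R6, R7, R10, R11, R14, R16, R18, Iin} → V_1 = 0.0005312
Node n2: branches {R1, R8, R9, R10, R17} → V_2 = -0.004271
Node n3: branches {R2, R6, R7, R8, R9, R13, R15, R17, R18} → V_3 = -0.002317
Node n4: branches {R1, R11, R12, R13, R15, Iin} → V_4 = -0.009872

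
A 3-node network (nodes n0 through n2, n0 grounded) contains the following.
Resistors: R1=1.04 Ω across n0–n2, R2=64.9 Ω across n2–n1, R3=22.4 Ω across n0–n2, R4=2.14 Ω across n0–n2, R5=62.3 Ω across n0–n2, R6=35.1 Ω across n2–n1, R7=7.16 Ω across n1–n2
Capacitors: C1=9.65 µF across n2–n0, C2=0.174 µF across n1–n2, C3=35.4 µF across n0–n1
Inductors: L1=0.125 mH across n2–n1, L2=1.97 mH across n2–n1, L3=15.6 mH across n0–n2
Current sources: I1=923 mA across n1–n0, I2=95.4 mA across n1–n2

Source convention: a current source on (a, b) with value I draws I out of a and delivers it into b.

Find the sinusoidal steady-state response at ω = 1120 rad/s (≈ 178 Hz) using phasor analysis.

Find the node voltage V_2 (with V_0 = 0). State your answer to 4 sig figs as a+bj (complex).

MNA unknowns: 2 node voltages V₁..V_2
R1: Y=0.9615+0.000j on G[0,2]
C1: Y=0.000+0.01081j on G[2,0]
R2: Y=0.01541+0.000j on G[2,1]
R3: Y=0.04464+0.000j on G[0,2]
L1: Y=0.000-7.143j on G[2,1]
C2: Y=0.000+0.0001949j on G[1,2]
R4: Y=0.4673+0.000j on G[0,2]
L2: Y=0.000-0.4532j on G[2,1]
R5: Y=0.01605+0.000j on G[0,2]
C3: Y=0.000+0.03965j on G[0,1]
R6: Y=0.02849+0.000j on G[2,1]
R7: Y=0.1397+0.000j on G[1,2]
I1: z[1]−=0.923, z[0]+=0.923
L3: Y=0.000-0.05723j on G[0,2]
I2: z[1]−=0.0954, z[2]+=0.0954
solve → V1=-0.6298-0.1373j, V2=-0.6232-0.002662j

-0.6232-0.002662j V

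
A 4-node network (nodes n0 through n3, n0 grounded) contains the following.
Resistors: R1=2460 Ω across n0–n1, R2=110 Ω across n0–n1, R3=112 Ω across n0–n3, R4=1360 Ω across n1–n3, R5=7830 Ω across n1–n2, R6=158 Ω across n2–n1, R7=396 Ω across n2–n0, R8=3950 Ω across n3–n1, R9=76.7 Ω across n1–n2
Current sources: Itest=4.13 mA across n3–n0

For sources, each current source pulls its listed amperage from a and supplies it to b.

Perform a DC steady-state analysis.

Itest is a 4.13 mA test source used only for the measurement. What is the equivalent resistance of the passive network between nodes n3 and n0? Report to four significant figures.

Element admittances at DC:
  Y(R1) = 0.0004065 S between n0,n1
  Y(R2) = 0.009091 S between n0,n1
  Y(R3) = 0.008929 S between n0,n3
  Y(R4) = 0.0007353 S between n1,n3
  Y(R5) = 0.0001277 S between n1,n2
  Y(R6) = 0.006329 S between n2,n1
  Y(R7) = 0.002525 S between n2,n0
  Y(R8) = 0.0002532 S between n3,n1
  Y(R9) = 0.01304 S between n1,n2
  Itest: injects 0.00413 A into n0 (from n3)
Assemble and solve the 3×3 MNA system:
  V(n1)=-0.03261  V(n2)=-0.02887  V(n3)=-0.4197

R_eq = 101.6 Ω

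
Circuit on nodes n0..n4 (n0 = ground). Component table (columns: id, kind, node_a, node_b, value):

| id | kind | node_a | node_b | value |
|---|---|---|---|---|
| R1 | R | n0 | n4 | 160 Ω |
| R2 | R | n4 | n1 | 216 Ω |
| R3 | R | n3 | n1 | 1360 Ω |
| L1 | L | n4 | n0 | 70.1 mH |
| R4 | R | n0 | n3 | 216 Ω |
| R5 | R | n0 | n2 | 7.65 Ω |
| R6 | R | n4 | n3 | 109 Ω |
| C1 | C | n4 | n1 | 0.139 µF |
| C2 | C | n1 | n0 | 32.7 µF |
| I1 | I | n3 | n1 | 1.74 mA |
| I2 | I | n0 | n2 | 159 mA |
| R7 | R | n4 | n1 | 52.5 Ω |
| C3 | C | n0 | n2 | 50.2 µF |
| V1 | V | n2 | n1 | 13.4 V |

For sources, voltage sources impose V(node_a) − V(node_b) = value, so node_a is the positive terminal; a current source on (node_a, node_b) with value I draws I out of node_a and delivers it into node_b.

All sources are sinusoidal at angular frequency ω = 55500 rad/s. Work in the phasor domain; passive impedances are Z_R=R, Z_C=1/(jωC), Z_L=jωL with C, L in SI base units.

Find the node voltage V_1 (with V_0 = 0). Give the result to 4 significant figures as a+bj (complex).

-8.117+0.1029j V

MNA unknowns: 4 node voltages V₁..V_4 plus 1 source current (V1)
R1: Y=0.006250+0.000j on G[0,4]
R2: Y=0.004630+0.000j on G[4,1]
R3: Y=0.0007353+0.000j on G[3,1]
L1: Y=0.000-0.0002570j on G[4,0]
R4: Y=0.004630+0.000j on G[0,3]
R5: Y=0.1307+0.000j on G[0,2]
R6: Y=0.009174+0.000j on G[4,3]
C1: Y=0.000+0.007714j on G[4,1]
C2: Y=0.000+1.815j on G[1,0]
I1: z[3]−=0.00174, z[1]+=0.00174
I2: z[0]−=0.159, z[2]+=0.159
R7: Y=0.01905+0.000j on G[4,1]
C3: Y=0.000+2.786j on G[0,2]
V1: row V2−V1=13.4, i_V1 at 2,1
solve → V1=-8.117+0.1029j, V2=5.283+0.1029j, V3=-4.342-0.2806j, V4=-6.040-0.4529j
aux → i_V1=-0.2448-14.73j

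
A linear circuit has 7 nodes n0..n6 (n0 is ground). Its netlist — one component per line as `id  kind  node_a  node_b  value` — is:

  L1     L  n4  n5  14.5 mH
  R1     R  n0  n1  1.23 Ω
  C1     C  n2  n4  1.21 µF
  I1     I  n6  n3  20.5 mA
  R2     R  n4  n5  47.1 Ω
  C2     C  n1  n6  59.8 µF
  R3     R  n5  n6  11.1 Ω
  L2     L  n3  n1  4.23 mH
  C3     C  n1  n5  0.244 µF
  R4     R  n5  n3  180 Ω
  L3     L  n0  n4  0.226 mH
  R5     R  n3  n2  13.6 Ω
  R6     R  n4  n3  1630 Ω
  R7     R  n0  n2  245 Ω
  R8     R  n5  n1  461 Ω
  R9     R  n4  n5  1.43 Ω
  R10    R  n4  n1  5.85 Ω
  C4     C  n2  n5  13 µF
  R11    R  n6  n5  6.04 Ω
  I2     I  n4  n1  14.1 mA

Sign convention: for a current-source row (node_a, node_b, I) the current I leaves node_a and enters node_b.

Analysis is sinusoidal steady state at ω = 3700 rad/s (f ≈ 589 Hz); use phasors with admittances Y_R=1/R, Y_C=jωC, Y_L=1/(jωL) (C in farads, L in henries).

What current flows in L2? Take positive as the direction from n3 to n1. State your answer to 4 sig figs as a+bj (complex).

0.01842-0.01763j A

Apply KCL at each of the 6 non-ground nodes and solve the resulting linear system.
Node n1: branches {R1, C2, L2, C3, R8, R10, I2} → V_1 = 0.01054-0.02763j
Node n2: branches {C1, R5, R7, C4} → V_2 = 0.2840+0.04097j
Node n3: branches {I1, L2, R4, R5, R6} → V_3 = 0.2865+0.2607j
Node n4: branches {L1, C1, R2, L3, R6, R9, R10, I2} → V_4 = -0.01865-0.008134j
Node n5: branches {L1, R2, R3, C3, R4, R8, R9, C4, R11} → V_5 = -0.02032+0.02529j
Node n6: branches {I1, C2, R3, R11} → V_6 = -0.02677+0.05757j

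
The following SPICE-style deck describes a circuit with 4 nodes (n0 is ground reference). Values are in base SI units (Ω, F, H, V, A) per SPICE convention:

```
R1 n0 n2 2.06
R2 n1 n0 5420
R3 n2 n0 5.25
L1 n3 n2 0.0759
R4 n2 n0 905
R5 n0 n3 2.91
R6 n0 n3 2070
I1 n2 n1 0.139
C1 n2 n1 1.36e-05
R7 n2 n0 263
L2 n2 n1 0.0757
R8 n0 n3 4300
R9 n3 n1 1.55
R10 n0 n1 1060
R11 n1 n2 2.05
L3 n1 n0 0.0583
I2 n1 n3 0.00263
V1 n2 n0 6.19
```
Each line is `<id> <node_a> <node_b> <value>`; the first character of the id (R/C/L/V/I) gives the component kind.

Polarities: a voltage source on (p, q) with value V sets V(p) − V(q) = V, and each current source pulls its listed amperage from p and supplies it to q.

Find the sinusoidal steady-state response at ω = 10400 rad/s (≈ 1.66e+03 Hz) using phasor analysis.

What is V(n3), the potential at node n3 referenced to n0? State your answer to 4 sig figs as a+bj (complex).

2.931+0.2177j V

Apply KCL at each of the 3 non-ground nodes and solve the resulting linear system.
Node n1: branches {R2, I1, C1, L2, R9, R10, R11, L3, I2} → V_1 = 4.492+0.3403j
Node n2: branches {R1, R3, L1, R4, I1, C1, R7, L2, R11, V1} → V_2 = 6.190+0.000j
Node n3: branches {L1, R5, R6, R8, R9, I2} → V_3 = 2.931+0.2177j
Source currents: i(V1)=-5.229-0.06794j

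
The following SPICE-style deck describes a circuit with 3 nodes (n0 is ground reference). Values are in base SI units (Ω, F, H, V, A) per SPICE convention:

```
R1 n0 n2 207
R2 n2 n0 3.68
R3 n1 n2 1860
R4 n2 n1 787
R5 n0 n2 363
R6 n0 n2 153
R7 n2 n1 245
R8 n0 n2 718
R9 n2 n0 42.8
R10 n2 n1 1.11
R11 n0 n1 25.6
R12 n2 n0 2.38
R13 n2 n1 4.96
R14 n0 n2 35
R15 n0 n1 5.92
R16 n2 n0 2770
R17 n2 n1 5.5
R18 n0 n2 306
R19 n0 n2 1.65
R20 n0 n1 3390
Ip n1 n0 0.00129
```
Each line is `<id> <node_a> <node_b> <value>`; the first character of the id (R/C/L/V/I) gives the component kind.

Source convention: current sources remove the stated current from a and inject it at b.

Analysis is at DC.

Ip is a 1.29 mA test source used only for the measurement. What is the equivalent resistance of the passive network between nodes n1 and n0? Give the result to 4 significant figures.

R_eq = 1.146 Ω

Element admittances at DC:
  Y(R1) = 0.004831 S between n0,n2
  Y(R2) = 0.2717 S between n2,n0
  Y(R3) = 0.0005376 S between n1,n2
  Y(R4) = 0.001271 S between n2,n1
  Y(R5) = 0.002755 S between n0,n2
  Y(R6) = 0.006536 S between n0,n2
  Y(R7) = 0.004082 S between n2,n1
  Y(R8) = 0.001393 S between n0,n2
  Y(R9) = 0.02336 S between n2,n0
  Y(R10) = 0.9009 S between n2,n1
  Y(R11) = 0.03906 S between n0,n1
  Y(R12) = 0.4202 S between n2,n0
  Y(R13) = 0.2016 S between n2,n1
  Y(R14) = 0.02857 S between n0,n2
  Y(R15) = 0.1689 S between n0,n1
  Y(R16) = 0.0003610 S between n2,n0
  Y(R17) = 0.1818 S between n2,n1
  Y(R18) = 0.003268 S between n0,n2
  Y(R19) = 0.6061 S between n0,n2
  Y(R20) = 0.0002950 S between n0,n1
  Ip: injects 0.00129 A into n0 (from n1)
Assemble and solve the 2×2 MNA system:
  V(n1)=-0.001478  V(n2)=-0.0007173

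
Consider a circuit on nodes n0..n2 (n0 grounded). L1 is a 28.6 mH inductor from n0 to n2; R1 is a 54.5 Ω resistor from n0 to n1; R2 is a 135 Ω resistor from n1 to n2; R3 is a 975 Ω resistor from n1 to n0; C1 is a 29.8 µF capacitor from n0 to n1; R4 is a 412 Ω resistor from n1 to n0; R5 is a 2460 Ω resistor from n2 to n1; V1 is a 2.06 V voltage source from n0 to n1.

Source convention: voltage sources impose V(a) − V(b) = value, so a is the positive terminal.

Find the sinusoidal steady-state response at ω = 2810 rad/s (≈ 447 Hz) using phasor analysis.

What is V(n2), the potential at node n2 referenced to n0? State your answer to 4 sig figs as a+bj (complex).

Apply KCL at each of the 2 non-ground nodes and solve the resulting linear system.
Node n1: branches {R1, R2, R3, C1, R4, R5, V1} → V_1 = -2.060+0.000j
Node n2: branches {L1, R2, R5} → V_2 = -0.5826-0.9278j
Source currents: i(V1)=-0.05646-0.1653j

-0.5826-0.9278j V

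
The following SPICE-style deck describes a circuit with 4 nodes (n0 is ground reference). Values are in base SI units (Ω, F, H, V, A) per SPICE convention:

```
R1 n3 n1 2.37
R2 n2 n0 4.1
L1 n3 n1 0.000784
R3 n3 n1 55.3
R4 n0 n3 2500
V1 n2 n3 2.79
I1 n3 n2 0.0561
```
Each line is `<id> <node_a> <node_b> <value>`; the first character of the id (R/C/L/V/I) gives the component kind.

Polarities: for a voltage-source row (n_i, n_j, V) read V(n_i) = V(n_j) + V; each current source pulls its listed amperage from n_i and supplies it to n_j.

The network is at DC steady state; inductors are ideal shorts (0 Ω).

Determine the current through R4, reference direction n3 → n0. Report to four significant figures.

Element admittances at DC:
  Y(R1) = 0.4219 S between n3,n1
  Y(R2) = 0.2439 S between n2,n0
  L1: short n3↔n1 (DC inductor)
  Y(R3) = 0.01808 S between n3,n1
  Y(R4) = 0.0004000 S between n0,n3
  V1: constraint V(n2)−V(n3) = 2.79
  I1: injects 0.0561 A into n2 (from n3)
Assemble and solve the 5×5 MNA system:
  V(n1)=-2.785  V(n2)=0.004568  V(n3)=-2.785
  i(L1)=0.000  i(V1)=0.05499

-0.001114 A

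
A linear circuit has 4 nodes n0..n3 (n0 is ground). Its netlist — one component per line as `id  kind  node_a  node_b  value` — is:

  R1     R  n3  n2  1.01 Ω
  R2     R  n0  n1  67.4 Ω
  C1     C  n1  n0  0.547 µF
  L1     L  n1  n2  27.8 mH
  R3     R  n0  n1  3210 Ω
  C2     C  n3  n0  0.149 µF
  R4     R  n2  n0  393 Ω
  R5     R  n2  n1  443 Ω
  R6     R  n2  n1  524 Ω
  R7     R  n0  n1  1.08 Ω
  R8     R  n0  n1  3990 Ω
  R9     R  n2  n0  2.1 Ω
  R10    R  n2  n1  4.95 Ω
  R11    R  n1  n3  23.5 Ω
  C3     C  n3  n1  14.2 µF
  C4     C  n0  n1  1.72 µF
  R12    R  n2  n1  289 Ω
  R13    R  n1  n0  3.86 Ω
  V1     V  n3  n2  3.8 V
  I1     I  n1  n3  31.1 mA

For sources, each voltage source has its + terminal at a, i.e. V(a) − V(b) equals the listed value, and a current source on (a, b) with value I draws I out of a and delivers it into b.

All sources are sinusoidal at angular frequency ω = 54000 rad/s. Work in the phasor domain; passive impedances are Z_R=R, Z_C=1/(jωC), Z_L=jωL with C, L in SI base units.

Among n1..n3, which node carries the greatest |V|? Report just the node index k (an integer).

Element admittances at ω=54000 rad/s:
  Y(R1) = 0.9901+0.000j S between n3,n2
  Y(R2) = 0.01484+0.000j S between n0,n1
  Y(C1) = 0.000+0.02954j S between n1,n0
  Y(L1) = 0.000-0.0006661j S between n1,n2
  Y(R3) = 0.0003115+0.000j S between n0,n1
  Y(C2) = 0.000+0.008046j S between n3,n0
  Y(R4) = 0.002545+0.000j S between n2,n0
  Y(R5) = 0.002257+0.000j S between n2,n1
  Y(R6) = 0.001908+0.000j S between n2,n1
  Y(R7) = 0.9259+0.000j S between n0,n1
  Y(R8) = 0.0002506+0.000j S between n0,n1
  Y(R9) = 0.4762+0.000j S between n2,n0
  Y(R10) = 0.2020+0.000j S between n2,n1
  Y(R11) = 0.04255+0.000j S between n1,n3
  Y(C3) = 0.000+0.7668j S between n3,n1
  Y(C4) = 0.000+0.09288j S between n0,n1
  Y(R12) = 0.003460+0.000j S between n2,n1
  Y(R13) = 0.2591+0.000j S between n1,n0
  V1: constraint V(n3)−V(n2) = 3.8
  I1: injects 0.0311 A into n3 (from n1)
Assemble and solve the 4×4 MNA system:
  V(n1)=0.7261+0.4244j  V(n2)=-1.734-1.285j  V(n3)=2.066-1.285j
  i(V1)=-5.109-0.9716j

3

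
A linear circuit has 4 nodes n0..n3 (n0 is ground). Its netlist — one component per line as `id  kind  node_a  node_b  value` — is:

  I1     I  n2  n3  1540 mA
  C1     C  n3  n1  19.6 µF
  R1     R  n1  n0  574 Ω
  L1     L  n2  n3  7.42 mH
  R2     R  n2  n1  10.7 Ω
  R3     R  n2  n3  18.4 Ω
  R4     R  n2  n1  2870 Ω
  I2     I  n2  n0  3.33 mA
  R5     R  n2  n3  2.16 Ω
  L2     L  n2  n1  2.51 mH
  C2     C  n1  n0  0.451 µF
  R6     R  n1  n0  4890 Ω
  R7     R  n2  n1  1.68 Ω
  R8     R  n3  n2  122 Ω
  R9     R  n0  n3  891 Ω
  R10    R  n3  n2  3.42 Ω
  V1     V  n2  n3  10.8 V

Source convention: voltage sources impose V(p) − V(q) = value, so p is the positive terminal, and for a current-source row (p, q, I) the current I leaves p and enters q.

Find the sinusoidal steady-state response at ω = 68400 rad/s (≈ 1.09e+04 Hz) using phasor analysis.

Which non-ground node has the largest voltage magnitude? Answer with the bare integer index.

Apply KCL at each of the 3 non-ground nodes and solve the resulting linear system.
Node n1: branches {C1, R1, R2, R4, L2, C2, R6, R7} → V_1 = -0.1618+0.01041j
Node n2: branches {I1, L1, R2, R3, R4, I2, R5, L2, R7, R8, R10, V1} → V_2 = 8.400+4.431j
Node n3: branches {I1, C1, L1, R3, R5, R8, R9, R10, V1} → V_3 = -2.400+4.431j
Source currents: i(V1)=-16.30-2.975j

2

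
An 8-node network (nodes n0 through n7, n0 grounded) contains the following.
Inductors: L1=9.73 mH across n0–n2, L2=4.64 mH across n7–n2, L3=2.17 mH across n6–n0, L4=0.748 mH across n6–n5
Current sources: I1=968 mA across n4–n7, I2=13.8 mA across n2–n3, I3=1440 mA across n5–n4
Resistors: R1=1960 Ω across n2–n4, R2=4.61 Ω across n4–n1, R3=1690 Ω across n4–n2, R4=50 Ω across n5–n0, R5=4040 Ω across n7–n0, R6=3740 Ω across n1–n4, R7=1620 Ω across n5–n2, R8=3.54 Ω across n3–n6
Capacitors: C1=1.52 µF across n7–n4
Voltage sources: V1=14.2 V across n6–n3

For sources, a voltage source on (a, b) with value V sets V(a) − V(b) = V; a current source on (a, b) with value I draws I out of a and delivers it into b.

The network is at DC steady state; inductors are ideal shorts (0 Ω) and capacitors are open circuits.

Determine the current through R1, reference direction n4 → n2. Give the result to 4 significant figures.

0.2185 A

MNA unknowns: 7 node voltages V₁..V_7 plus 5 source currents (L1, L2, L3, L4, V1)
L1: row V0−V2=0, i_L1 at 0,2
I1: z[4]−=0.968, z[7]+=0.968
R1: Y=0.0005102 on G[2,4]
L2: row V7−V2=0, i_L2 at 7,2
I2: z[2]−=0.0138, z[3]+=0.0138
R2: Y=0.2169 on G[4,1]
I3: z[5]−=1.44, z[4]+=1.44
R3: Y=0.0005917 on G[4,2]
R4: Y=0.02000 on G[5,0]
R5: Y=0.0002475 on G[7,0]
R6: Y=0.0002674 on G[1,4]
L3: row V6−V0=0, i_L3 at 6,0
R7: Y=0.0006173 on G[5,2]
R8: Y=0.2825 on G[3,6]
L4: row V6−V5=0, i_L4 at 6,5
C1: Y=0.000 on G[7,4]
V1: row V6−V3=14.2, i_V1 at 6,3
solve → V1=428.3, V2=0.000, V3=-14.20, V4=428.3, V5=0.000, V6=0.000, V7=0.000
aux → i_L1=-1.426, i_L2=0.9680, i_L3=-1.426, i_L4=1.440, i_V1=-4.025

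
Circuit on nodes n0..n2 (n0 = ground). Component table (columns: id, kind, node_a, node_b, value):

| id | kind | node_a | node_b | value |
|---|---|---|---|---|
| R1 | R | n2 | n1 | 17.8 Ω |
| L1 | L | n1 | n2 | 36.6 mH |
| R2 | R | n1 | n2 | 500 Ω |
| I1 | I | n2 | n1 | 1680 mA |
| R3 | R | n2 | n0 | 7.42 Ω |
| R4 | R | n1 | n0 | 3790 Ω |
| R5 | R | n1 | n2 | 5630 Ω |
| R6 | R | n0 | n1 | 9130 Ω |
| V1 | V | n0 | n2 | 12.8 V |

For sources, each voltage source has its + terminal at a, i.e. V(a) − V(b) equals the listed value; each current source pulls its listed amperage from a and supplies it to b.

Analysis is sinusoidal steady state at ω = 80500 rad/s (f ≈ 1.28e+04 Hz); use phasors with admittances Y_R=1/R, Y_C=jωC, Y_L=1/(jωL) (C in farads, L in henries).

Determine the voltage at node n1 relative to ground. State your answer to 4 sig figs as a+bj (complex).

Element admittances at ω=80500 rad/s:
  Y(R1) = 0.05618+0.000j S between n2,n1
  Y(L1) = 0.000-0.0003394j S between n1,n2
  Y(R2) = 0.002000+0.000j S between n1,n2
  I1: injects 1.68 A into n1 (from n2)
  Y(R3) = 0.1348+0.000j S between n2,n0
  Y(R4) = 0.0002639+0.000j S between n1,n0
  Y(R5) = 0.0001776+0.000j S between n1,n2
  Y(R6) = 0.0001095+0.000j S between n0,n1
  V1: constraint V(n0)−V(n2) = 12.8
Assemble and solve the 3×3 MNA system:
  V(n1)=15.89+0.1658j  V(n2)=-12.80+0.000j
  i(V1)=-1.719+6.190e-05j

15.89+0.1658j V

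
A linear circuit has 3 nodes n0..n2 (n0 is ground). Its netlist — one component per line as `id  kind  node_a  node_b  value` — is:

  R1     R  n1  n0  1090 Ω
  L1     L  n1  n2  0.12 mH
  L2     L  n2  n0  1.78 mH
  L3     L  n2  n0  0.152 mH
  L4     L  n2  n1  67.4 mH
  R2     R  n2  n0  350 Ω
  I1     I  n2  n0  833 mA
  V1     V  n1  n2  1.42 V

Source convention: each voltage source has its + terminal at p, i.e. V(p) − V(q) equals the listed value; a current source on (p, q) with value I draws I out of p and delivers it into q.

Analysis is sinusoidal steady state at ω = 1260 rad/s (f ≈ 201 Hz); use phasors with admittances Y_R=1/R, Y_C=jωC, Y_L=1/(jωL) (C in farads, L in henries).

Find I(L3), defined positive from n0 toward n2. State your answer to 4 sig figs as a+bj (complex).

Apply KCL at each of the 2 non-ground nodes and solve the resulting linear system.
Node n1: branches {R1, L1, L4, V1} → V_1 = 1.420-0.1472j
Node n2: branches {L1, L2, L3, L4, R2, I1, V1} → V_2 = -9.805e-05-0.1472j
Source currents: i(V1)=-0.001303+9.408j

0.7687-0.0005120j A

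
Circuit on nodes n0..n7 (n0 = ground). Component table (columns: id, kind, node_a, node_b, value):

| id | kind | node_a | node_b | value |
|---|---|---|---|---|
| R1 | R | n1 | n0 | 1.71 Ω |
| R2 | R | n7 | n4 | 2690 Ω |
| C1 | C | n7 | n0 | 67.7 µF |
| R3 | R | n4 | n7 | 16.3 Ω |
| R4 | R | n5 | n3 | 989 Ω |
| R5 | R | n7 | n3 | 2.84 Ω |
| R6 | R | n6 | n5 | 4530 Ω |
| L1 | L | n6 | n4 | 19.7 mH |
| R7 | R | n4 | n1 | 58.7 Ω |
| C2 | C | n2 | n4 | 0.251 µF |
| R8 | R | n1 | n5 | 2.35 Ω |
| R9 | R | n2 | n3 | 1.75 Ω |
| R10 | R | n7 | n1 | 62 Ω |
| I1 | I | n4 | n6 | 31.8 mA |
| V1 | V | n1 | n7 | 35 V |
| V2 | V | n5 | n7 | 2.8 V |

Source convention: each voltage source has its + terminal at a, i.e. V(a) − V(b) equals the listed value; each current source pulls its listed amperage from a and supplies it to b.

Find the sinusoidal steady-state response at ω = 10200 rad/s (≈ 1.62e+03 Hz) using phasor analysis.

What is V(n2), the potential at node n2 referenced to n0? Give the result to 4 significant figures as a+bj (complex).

Apply KCL at each of the 7 non-ground nodes and solve the resulting linear system.
Node n1: branches {R1, R7, R8, R10, V1} → V_1 = 20.38+17.26j
Node n2: branches {C2, R9} → V_2 = -14.61+17.35j
Node n3: branches {R4, R5, R9} → V_3 = -14.61+17.32j
Node n4: branches {R2, R3, L1, R7, C2, I1} → V_4 = -7.072+17.00j
Node n5: branches {R4, R6, R8, V2} → V_5 = -11.82+17.26j
Node n6: branches {R6, L1, I1} → V_6 = -6.810+23.17j
Node n7: branches {R2, C1, R3, R5, R10, V1, V2} → V_7 = -14.62+17.26j
Source currents: i(V1)=-26.65-10.10j, i(V2)=13.70+0.001359j

-14.61+17.35j V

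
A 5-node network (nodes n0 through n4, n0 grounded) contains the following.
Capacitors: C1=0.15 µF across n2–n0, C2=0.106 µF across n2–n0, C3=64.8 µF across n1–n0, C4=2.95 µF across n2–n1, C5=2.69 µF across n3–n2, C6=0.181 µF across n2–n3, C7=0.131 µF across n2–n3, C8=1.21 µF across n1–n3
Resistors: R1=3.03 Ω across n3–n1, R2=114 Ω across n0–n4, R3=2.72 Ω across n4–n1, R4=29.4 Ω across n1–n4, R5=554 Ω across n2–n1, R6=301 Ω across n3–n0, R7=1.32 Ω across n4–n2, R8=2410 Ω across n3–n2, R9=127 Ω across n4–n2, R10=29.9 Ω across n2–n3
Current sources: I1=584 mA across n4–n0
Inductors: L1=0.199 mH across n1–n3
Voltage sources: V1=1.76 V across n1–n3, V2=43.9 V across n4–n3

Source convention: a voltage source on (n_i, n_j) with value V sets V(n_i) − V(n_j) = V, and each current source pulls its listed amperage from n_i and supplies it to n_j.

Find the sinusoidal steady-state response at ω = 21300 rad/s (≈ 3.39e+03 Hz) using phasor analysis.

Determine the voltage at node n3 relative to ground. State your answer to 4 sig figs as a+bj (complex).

-1.920+0.7085j V

Apply KCL at each of the 4 non-ground nodes and solve the resulting linear system.
Node n1: branches {R1, R3, R4, C3, R5, C4, L1, C8, V1} → V_1 = -0.1601+0.7085j
Node n2: branches {C1, C2, R5, C4, C5, R7, C6, C7, R8, R9, R10} → V_2 = 38.95-5.886j
Node n3: branches {R1, C5, R6, L1, C6, C7, R8, C8, R10, V1, V2} → V_3 = -1.920+0.7085j
Node n4: branches {R2, R3, R4, R7, I1, R9, V2} → V_4 = 41.98+0.7085j
Source currents: i(V1)=17.81+3.036j, i(V2)=-20.20-5.054j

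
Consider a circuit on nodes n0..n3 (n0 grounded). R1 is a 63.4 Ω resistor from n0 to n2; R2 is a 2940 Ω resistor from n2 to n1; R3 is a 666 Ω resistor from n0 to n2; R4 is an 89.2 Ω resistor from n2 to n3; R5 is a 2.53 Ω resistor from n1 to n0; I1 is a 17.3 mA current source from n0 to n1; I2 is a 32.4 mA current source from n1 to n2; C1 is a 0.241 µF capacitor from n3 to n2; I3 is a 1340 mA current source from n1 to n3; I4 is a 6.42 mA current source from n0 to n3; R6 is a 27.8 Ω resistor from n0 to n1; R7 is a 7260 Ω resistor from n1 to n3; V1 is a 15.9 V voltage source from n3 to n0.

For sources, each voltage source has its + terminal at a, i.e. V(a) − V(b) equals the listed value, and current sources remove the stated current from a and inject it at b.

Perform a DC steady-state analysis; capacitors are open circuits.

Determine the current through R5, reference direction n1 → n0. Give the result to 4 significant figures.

MNA unknowns: 3 node voltages V₁..V_3 plus 1 source current (V1)
R1: Y=0.01577 on G[0,2]
R2: Y=0.0003401 on G[2,1]
R3: Y=0.001502 on G[0,2]
R4: Y=0.01121 on G[2,3]
R5: Y=0.3953 on G[1,0]
I1: z[0]−=0.0173, z[1]+=0.0173
I2: z[1]−=0.0324, z[2]+=0.0324
C1: Y=0.000 on G[3,2]
I3: z[1]−=1.34, z[3]+=1.34
I4: z[0]−=0.00642, z[3]+=0.00642
R6: Y=0.03597 on G[0,1]
R7: Y=0.0001377 on G[1,3]
V1: row V3−V0=15.9, i_V1 at 3,0
solve → V1=-3.128, V2=7.271, V3=15.90
aux → i_V1=1.247

-1.236 A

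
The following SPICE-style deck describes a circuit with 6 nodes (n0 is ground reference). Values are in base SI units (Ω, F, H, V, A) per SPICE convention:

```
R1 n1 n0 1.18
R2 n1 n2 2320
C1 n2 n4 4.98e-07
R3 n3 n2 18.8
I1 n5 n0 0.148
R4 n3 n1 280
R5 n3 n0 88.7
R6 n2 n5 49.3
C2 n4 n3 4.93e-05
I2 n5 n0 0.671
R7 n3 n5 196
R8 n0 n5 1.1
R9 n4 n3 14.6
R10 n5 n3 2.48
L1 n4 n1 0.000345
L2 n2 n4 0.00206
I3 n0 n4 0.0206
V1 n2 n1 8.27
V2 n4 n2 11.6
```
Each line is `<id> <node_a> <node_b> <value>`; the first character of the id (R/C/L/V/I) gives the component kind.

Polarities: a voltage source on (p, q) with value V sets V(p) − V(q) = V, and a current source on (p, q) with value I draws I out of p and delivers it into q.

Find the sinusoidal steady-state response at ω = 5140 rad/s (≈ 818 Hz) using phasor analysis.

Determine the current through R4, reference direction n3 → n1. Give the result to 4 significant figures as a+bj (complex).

Element admittances at ω=5140 rad/s:
  Y(R1) = 0.8475+0.000j S between n1,n0
  Y(R2) = 0.0004310+0.000j S between n1,n2
  Y(C1) = 0.000+0.002560j S between n2,n4
  Y(R3) = 0.05319+0.000j S between n3,n2
  I1: injects 0.148 A into n0 (from n5)
  Y(R4) = 0.003571+0.000j S between n3,n1
  Y(R5) = 0.01127+0.000j S between n3,n0
  Y(R6) = 0.02028+0.000j S between n2,n5
  Y(C2) = 0.000+0.2534j S between n4,n3
  I2: injects 0.671 A into n0 (from n5)
  Y(R7) = 0.005102+0.000j S between n3,n5
  Y(R8) = 0.9091+0.000j S between n0,n5
  Y(R9) = 0.06849+0.000j S between n4,n3
  Y(R10) = 0.4032+0.000j S between n5,n3
  Y(L1) = 0.000-0.5639j S between n4,n1
  Y(L2) = 0.000-0.09444j S between n2,n4
  I3: injects 0.0206 A into n4 (from n0)
  V1: constraint V(n2)−V(n1) = 8.27
  V2: constraint V(n4)−V(n2) = 11.6
Assemble and solve the 7×7 MNA system:
  V(n1)=-2.838-1.793j  V(n2)=5.432-1.793j  V(n3)=7.232+5.349j  V(n4)=17.03-1.793j  V(n5)=1.678+1.606j
  i(V1)=-2.445+9.660j  i(V2)=-2.461+10.28j

0.03596+0.02551j A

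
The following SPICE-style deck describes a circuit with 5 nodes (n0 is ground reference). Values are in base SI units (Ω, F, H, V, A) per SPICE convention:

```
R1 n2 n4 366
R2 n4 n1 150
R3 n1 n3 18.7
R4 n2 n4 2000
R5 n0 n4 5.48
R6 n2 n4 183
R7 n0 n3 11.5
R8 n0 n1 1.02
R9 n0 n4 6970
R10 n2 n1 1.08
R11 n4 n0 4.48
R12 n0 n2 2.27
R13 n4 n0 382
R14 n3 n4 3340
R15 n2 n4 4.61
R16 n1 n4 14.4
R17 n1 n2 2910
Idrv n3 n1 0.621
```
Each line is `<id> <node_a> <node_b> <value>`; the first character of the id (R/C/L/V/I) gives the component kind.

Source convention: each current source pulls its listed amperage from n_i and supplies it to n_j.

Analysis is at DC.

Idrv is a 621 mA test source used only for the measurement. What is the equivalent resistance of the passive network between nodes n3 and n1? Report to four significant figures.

R_eq = 7.377 Ω

Element admittances at DC:
  Y(R1) = 0.002732 S between n2,n4
  Y(R2) = 0.006667 S between n4,n1
  Y(R3) = 0.05348 S between n1,n3
  Y(R4) = 0.0005000 S between n2,n4
  Y(R5) = 0.1825 S between n0,n4
  Y(R6) = 0.005464 S between n2,n4
  Y(R7) = 0.08696 S between n0,n3
  Y(R8) = 0.9804 S between n0,n1
  Y(R9) = 0.0001435 S between n0,n4
  Y(R10) = 0.9259 S between n2,n1
  Y(R11) = 0.2232 S between n4,n0
  Y(R12) = 0.4405 S between n0,n2
  Y(R13) = 0.002618 S between n4,n0
  Y(R14) = 0.0002994 S between n3,n4
  Y(R15) = 0.2169 S between n2,n4
  Y(R16) = 0.06944 S between n1,n4
  Y(R17) = 0.0003436 S between n1,n2
  Idrv: injects 0.621 A into n1 (from n3)
Assemble and solve the 4×4 MNA system:
  V(n1)=0.2721  V(n2)=0.1698  V(n3)=-4.309  V(n4)=0.08124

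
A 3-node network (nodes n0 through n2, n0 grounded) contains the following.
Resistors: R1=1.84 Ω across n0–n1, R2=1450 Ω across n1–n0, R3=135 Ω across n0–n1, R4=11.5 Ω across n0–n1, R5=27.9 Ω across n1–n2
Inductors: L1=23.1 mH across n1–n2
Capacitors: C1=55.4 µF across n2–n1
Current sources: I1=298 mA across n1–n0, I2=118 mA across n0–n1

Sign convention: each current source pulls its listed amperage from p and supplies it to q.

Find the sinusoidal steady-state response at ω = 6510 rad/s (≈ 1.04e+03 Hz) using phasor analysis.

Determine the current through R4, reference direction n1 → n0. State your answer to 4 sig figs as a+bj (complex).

Apply KCL at each of the 2 non-ground nodes and solve the resulting linear system.
Node n1: branches {R1, R2, L1, C1, R3, R4, R5, I1, I2} → V_1 = -0.2819+0.000j
Node n2: branches {L1, C1, R5} → V_2 = -0.2819+0.000j

-0.02451+0.000j A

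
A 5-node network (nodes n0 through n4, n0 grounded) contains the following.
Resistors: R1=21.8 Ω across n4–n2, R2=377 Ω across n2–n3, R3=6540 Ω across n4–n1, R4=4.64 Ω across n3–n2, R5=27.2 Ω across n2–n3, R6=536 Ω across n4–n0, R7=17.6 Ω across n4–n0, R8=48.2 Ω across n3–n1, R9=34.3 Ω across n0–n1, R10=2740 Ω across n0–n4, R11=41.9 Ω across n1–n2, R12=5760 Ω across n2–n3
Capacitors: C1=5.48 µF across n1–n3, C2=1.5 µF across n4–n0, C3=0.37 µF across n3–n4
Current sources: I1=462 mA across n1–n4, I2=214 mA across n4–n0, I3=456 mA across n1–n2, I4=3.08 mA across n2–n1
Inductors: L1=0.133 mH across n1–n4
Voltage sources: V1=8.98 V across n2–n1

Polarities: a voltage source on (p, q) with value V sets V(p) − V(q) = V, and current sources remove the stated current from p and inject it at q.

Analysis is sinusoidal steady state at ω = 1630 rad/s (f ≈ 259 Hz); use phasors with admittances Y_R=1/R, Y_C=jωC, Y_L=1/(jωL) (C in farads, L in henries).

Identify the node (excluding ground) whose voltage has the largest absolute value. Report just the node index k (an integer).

2

MNA unknowns: 4 node voltages V₁..V_4 plus 1 source current (V1)
R1: Y=0.04587+0.000j on G[4,2]
C1: Y=0.000+0.008932j on G[1,3]
R2: Y=0.002653+0.000j on G[2,3]
R3: Y=0.0001529+0.000j on G[4,1]
I1: z[1]−=0.462, z[4]+=0.462
I2: z[4]−=0.214, z[0]+=0.214
R4: Y=0.2155+0.000j on G[3,2]
C2: Y=0.000+0.002445j on G[4,0]
C3: Y=0.000+0.0006031j on G[3,4]
R5: Y=0.03676+0.000j on G[2,3]
R6: Y=0.001866+0.000j on G[4,0]
R7: Y=0.05682+0.000j on G[4,0]
R8: Y=0.02075+0.000j on G[3,1]
R9: Y=0.02915+0.000j on G[0,1]
I3: z[1]−=0.456, z[2]+=0.456
R10: Y=0.0003650+0.000j on G[0,4]
R11: Y=0.02387+0.000j on G[1,2]
I4: z[2]−=0.00308, z[1]+=0.00308
L1: Y=0.000-4.613j on G[1,4]
R12: Y=0.0001736+0.000j on G[2,3]
V1: row V2−V1=8.98, i_V1 at 2,1
solve → V1=-2.423-0.04947j, V2=6.557-0.04947j, V3=5.871-0.3362j, V4=-2.422+0.1247j
aux → i_V1=-0.3482-0.06515j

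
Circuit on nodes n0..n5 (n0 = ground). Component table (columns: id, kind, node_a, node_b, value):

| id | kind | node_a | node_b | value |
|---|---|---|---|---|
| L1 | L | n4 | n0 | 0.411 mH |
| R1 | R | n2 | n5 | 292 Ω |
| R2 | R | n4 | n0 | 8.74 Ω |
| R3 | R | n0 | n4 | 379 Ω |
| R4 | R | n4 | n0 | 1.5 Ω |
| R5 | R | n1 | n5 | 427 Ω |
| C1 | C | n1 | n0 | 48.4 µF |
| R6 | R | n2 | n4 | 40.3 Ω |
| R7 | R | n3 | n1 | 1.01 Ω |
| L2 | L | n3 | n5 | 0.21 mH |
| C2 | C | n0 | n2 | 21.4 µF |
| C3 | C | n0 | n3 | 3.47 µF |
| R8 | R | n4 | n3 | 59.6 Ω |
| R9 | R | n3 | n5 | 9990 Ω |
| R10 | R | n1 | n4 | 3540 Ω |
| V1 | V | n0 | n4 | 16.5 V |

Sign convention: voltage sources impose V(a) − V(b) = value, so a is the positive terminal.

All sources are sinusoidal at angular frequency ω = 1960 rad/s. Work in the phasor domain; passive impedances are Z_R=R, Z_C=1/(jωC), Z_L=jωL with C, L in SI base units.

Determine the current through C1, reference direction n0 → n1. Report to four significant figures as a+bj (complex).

0.2660+0.02946j A

Apply KCL at each of the 5 non-ground nodes and solve the resulting linear system.
Node n1: branches {R5, C1, R7, R10} → V_1 = -0.3105+2.804j
Node n2: branches {R1, R6, C2} → V_2 = -4.388+6.854j
Node n3: branches {R7, L2, C3, R8, R9} → V_3 = -0.5739+2.775j
Node n4: branches {L1, R2, R3, R4, R6, R8, R10, V1} → V_4 = -16.50+0.000j
Node n5: branches {R1, R5, L2, R9} → V_5 = -0.5797+2.770j
Source currents: i(V1)=-13.50+20.27j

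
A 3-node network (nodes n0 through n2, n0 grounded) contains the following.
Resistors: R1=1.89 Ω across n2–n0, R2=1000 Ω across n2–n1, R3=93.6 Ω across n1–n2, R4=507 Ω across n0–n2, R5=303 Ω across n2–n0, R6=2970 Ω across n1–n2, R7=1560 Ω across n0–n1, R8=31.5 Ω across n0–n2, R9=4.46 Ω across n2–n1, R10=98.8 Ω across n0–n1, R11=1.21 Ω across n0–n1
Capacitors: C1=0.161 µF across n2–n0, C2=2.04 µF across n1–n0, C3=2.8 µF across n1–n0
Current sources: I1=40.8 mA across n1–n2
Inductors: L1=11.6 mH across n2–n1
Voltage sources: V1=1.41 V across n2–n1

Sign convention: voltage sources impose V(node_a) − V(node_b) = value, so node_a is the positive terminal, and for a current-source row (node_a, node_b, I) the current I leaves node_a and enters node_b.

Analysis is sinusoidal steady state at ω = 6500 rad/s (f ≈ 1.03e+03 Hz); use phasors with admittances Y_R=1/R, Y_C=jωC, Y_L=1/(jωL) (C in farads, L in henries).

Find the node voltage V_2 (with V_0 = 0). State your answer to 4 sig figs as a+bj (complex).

MNA unknowns: 2 node voltages V₁..V_2 plus 1 source current (V1)
R1: Y=0.5291+0.000j on G[2,0]
R2: Y=0.001000+0.000j on G[2,1]
C1: Y=0.000+0.001046j on G[2,0]
R3: Y=0.01068+0.000j on G[1,2]
R4: Y=0.001972+0.000j on G[0,2]
R5: Y=0.003300+0.000j on G[2,0]
R6: Y=0.0003367+0.000j on G[1,2]
I1: z[1]−=0.0408, z[2]+=0.0408
R7: Y=0.0006410+0.000j on G[0,1]
R8: Y=0.03175+0.000j on G[0,2]
C2: Y=0.000+0.01326j on G[1,0]
R9: Y=0.2242+0.000j on G[2,1]
R10: Y=0.01012+0.000j on G[0,1]
C3: Y=0.000+0.01820j on G[1,0]
L1: Y=0.000-0.01326j on G[2,1]
R11: Y=0.8264+0.000j on G[0,1]
V1: row V2−V1=1.41, i_V1 at 2,1
solve → V1=-0.5685+0.01212j, V2=0.8415+0.01212j
aux → i_V1=-0.7687+0.01096j

0.8415+0.01212j V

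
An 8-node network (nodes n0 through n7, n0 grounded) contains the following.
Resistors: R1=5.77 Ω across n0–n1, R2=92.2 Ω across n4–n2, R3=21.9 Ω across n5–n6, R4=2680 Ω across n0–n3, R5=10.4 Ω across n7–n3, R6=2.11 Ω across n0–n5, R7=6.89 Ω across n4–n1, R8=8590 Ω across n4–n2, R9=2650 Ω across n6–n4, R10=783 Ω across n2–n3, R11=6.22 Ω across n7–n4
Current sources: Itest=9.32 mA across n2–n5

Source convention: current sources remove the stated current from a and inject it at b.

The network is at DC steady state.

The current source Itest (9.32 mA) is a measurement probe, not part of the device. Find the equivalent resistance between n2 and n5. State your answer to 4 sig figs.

R_eq = 96.49 Ω

Element admittances at DC:
  Y(R1) = 0.1733 S between n0,n1
  Y(R2) = 0.01085 S between n4,n2
  Y(R3) = 0.04566 S between n5,n6
  Y(R4) = 0.0003731 S between n0,n3
  Y(R5) = 0.09615 S between n7,n3
  Y(R6) = 0.4739 S between n0,n5
  Y(R7) = 0.1451 S between n4,n1
  Y(R8) = 0.0001164 S between n4,n2
  Y(R9) = 0.0003774 S between n6,n4
  Y(R10) = 0.001277 S between n2,n3
  Y(R11) = 0.1608 S between n7,n4
  Itest: injects 0.00932 A into n5 (from n2)
Assemble and solve the 7×7 MNA system:
  V(n1)=-0.05320  V(n2)=-0.8798  V(n3)=-0.1318  V(n4)=-0.1167  V(n5)=0.01956  V(n6)=0.01844  V(n7)=-0.1224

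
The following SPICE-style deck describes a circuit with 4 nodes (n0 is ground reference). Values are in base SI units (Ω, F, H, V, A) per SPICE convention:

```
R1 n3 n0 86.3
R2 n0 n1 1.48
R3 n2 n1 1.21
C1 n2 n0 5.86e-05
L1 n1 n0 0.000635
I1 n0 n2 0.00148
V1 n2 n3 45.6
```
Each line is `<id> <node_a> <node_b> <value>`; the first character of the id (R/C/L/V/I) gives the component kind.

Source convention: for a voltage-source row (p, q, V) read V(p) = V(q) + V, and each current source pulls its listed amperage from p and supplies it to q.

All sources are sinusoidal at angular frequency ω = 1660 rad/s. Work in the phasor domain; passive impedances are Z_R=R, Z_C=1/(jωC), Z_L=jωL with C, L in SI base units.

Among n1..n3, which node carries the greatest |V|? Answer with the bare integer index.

3

Element admittances at ω=1660 rad/s:
  Y(R1) = 0.01159+0.000j S between n3,n0
  Y(R2) = 0.6757+0.000j S between n0,n1
  Y(R3) = 0.8264+0.000j S between n2,n1
  Y(C1) = 0.000+0.09728j S between n2,n0
  Y(L1) = 0.000-0.9487j S between n1,n0
  I1: injects 0.00148 A into n2 (from n0)
  V1: constraint V(n2)−V(n3) = 45.6
Assemble and solve the 4×4 MNA system:
  V(n1)=0.3373+0.3276j  V(n2)=0.9891+0.2083j  V(n3)=-44.61+0.2083j
  i(V1)=-0.5169+0.002413j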